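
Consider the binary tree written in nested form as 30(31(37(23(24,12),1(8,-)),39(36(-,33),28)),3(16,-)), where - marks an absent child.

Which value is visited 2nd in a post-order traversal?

12

Post-order visits the left subtree, then the right subtree, then the node.
At 30: go left to 31.
  At 31: go left to 37.
    At 37: go left to 23.
      At 23: go left to 24.
        24 is a leaf — visit 24.
      At 23: go right to 12.
        12 is a leaf — visit 12.
      Visit 23.
    At 37: go right to 1.
      At 1: go left to 8.
        8 is a leaf — visit 8.
      At 1: no right child.
      Visit 1.
    Visit 37.
  At 31: go right to 39.
    At 39: go left to 36.
      At 36: no left child.
      At 36: go right to 33.
        33 is a leaf — visit 33.
      Visit 36.
    At 39: go right to 28.
      28 is a leaf — visit 28.
    Visit 39.
  Visit 31.
At 30: go right to 3.
  At 3: go left to 16.
    16 is a leaf — visit 16.
  At 3: no right child.
  Visit 3.
Visit 30.
Full post-order sequence: 24, 12, 23, 8, 1, 37, 33, 36, 28, 39, 31, 16, 3, 30.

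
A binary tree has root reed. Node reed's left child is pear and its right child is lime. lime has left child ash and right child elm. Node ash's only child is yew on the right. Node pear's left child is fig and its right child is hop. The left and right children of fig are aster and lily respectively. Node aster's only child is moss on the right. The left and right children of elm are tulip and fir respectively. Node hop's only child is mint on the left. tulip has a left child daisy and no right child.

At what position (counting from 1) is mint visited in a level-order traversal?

10

Level-order visits nodes level by level from the root, left to right within each level.
Level 0: reed
Level 1: pear, lime
Level 2: fig, hop, ash, elm
Level 3: aster, lily, mint, yew, tulip, fir
Level 4: moss, daisy
Full level-order sequence: reed, pear, lime, fig, hop, ash, elm, aster, lily, mint, yew, tulip, fir, moss, daisy.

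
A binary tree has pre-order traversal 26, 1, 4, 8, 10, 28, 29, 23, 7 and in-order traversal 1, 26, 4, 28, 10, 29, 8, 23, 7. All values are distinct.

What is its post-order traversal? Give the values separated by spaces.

The first element of pre-order is the root; it splits in-order into left and right subtrees.
Root 26: left subtree has 1 node {1}, right has 7 {4, 28, 10, 29, 8, 23, 7}.
  Root 4: left subtree has 0 nodes { }, right has 6 {28, 10, 29, 8, 23, 7}.
    Root 8: left subtree has 3 nodes {28, 10, 29}, right has 2 {23, 7}.
      Root 10: left subtree has 1 node {28}, right has 1 {29}.
      Root 23: left subtree has 0 nodes { }, right has 1 {7}.

1 28 29 10 7 23 8 4 26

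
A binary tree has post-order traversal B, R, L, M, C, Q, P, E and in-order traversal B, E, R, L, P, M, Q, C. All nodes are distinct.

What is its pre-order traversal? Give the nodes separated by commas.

E, B, P, L, R, Q, M, C

The last element of post-order is the root; it splits in-order into left and right subtrees.
Root E: left subtree has 1 node {B}, right has 6 {R, L, P, M, Q, C}.
  Root P: left subtree has 2 nodes {R, L}, right has 3 {M, Q, C}.
    Root L: left subtree has 1 node {R}, right has 0 { }.
    Root Q: left subtree has 1 node {M}, right has 1 {C}.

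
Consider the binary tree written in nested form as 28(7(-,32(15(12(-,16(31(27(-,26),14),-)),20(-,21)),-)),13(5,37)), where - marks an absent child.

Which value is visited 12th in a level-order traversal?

31

Level-order visits nodes level by level from the root, left to right within each level.
Level 0: 28
Level 1: 7, 13
Level 2: 32, 5, 37
Level 3: 15
Level 4: 12, 20
Level 5: 16, 21
Level 6: 31
Level 7: 27, 14
Level 8: 26
Full level-order sequence: 28, 7, 13, 32, 5, 37, 15, 12, 20, 16, 21, 31, 27, 14, 26.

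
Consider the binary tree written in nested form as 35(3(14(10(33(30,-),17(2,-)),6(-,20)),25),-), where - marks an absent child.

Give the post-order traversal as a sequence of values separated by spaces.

Post-order visits the left subtree, then the right subtree, then the node.
At 35: go left to 3.
  At 3: go left to 14.
    At 14: go left to 10.
      At 10: go left to 33.
        At 33: go left to 30.
          30 is a leaf — visit 30.
        At 33: no right child.
        Visit 33.
      At 10: go right to 17.
        At 17: go left to 2.
          2 is a leaf — visit 2.
        At 17: no right child.
        Visit 17.
      Visit 10.
    At 14: go right to 6.
      At 6: no left child.
      At 6: go right to 20.
        20 is a leaf — visit 20.
      Visit 6.
    Visit 14.
  At 3: go right to 25.
    25 is a leaf — visit 25.
  Visit 3.
At 35: no right child.
Visit 35.

30 33 2 17 10 20 6 14 25 3 35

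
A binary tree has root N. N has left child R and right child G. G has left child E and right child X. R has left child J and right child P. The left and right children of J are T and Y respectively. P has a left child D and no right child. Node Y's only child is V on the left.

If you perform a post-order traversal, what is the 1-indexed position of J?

4

Post-order visits the left subtree, then the right subtree, then the node.
At N: go left to R.
  At R: go left to J.
    At J: go left to T.
      T is a leaf — visit T.
    At J: go right to Y.
      At Y: go left to V.
        V is a leaf — visit V.
      At Y: no right child.
      Visit Y.
    Visit J.
  At R: go right to P.
    At P: go left to D.
      D is a leaf — visit D.
    At P: no right child.
    Visit P.
  Visit R.
At N: go right to G.
  At G: go left to E.
    E is a leaf — visit E.
  At G: go right to X.
    X is a leaf — visit X.
  Visit G.
Visit N.
Full post-order sequence: T, V, Y, J, D, P, R, E, X, G, N.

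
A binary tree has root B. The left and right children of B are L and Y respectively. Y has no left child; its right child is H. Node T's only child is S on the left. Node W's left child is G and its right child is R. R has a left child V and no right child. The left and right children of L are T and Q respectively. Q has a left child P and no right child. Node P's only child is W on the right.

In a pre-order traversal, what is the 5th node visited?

Q

Pre-order visits the node, then its left subtree, then its right subtree.
Visit B.
At B: go left to L.
  Visit L.
  At L: go left to T.
    Visit T.
    At T: go left to S.
      S is a leaf — visit S.
    At T: no right child.
  At L: go right to Q.
    Visit Q.
    At Q: go left to P.
      Visit P.
      At P: no left child.
      At P: go right to W.
        Visit W.
        At W: go left to G.
          G is a leaf — visit G.
        At W: go right to R.
          Visit R.
          At R: go left to V.
            V is a leaf — visit V.
          At R: no right child.
    At Q: no right child.
At B: go right to Y.
  Visit Y.
  At Y: no left child.
  At Y: go right to H.
    H is a leaf — visit H.
Full pre-order sequence: B, L, T, S, Q, P, W, G, R, V, Y, H.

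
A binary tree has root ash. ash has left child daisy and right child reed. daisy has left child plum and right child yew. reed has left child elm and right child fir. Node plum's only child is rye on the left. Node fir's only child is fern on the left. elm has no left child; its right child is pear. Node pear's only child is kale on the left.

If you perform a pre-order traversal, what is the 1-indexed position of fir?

Pre-order visits the node, then its left subtree, then its right subtree.
Visit ash.
At ash: go left to daisy.
  Visit daisy.
  At daisy: go left to plum.
    Visit plum.
    At plum: go left to rye.
      rye is a leaf — visit rye.
    At plum: no right child.
  At daisy: go right to yew.
    yew is a leaf — visit yew.
At ash: go right to reed.
  Visit reed.
  At reed: go left to elm.
    Visit elm.
    At elm: no left child.
    At elm: go right to pear.
      Visit pear.
      At pear: go left to kale.
        kale is a leaf — visit kale.
      At pear: no right child.
  At reed: go right to fir.
    Visit fir.
    At fir: go left to fern.
      fern is a leaf — visit fern.
    At fir: no right child.
Full pre-order sequence: ash, daisy, plum, rye, yew, reed, elm, pear, kale, fir, fern.

10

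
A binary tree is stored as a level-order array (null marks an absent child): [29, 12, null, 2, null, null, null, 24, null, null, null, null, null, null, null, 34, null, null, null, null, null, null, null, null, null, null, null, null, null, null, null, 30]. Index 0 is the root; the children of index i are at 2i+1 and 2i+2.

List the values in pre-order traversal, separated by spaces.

Pre-order visits the node, then its left subtree, then its right subtree.
Visit 29.
At 29: go left to 12.
  Visit 12.
  At 12: go left to 2.
    Visit 2.
    At 2: go left to 24.
      Visit 24.
      At 24: go left to 34.
        Visit 34.
        At 34: go left to 30.
          30 is a leaf — visit 30.
        At 34: no right child.
      At 24: no right child.
    At 2: no right child.
  At 12: no right child.
At 29: no right child.

29 12 2 24 34 30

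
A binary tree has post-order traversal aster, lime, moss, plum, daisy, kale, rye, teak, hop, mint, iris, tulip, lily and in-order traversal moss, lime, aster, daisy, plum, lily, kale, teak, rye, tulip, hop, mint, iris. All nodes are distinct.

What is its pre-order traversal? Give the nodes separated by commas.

lily, daisy, moss, lime, aster, plum, tulip, teak, kale, rye, iris, mint, hop

The last element of post-order is the root; it splits in-order into left and right subtrees.
Root lily: left subtree has 5 nodes {moss, lime, aster, daisy, plum}, right has 7 {kale, teak, rye, tulip, hop, mint, iris}.
  Root daisy: left subtree has 3 nodes {moss, lime, aster}, right has 1 {plum}.
    Root moss: left subtree has 0 nodes { }, right has 2 {lime, aster}.
      Root lime: left subtree has 0 nodes { }, right has 1 {aster}.
  Root tulip: left subtree has 3 nodes {kale, teak, rye}, right has 3 {hop, mint, iris}.
    Root teak: left subtree has 1 node {kale}, right has 1 {rye}.
    Root iris: left subtree has 2 nodes {hop, mint}, right has 0 { }.
      Root mint: left subtree has 1 node {hop}, right has 0 { }.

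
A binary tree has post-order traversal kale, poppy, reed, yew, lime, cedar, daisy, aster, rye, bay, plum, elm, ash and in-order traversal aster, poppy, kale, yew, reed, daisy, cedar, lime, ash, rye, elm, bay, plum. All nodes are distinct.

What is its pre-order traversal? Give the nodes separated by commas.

The last element of post-order is the root; it splits in-order into left and right subtrees.
Root ash: left subtree has 8 nodes {aster, poppy, kale, yew, reed, daisy, cedar, lime}, right has 4 {rye, elm, bay, plum}.
  Root aster: left subtree has 0 nodes { }, right has 7 {poppy, kale, yew, reed, daisy, cedar, lime}.
    Root daisy: left subtree has 4 nodes {poppy, kale, yew, reed}, right has 2 {cedar, lime}.
      Root yew: left subtree has 2 nodes {poppy, kale}, right has 1 {reed}.
        Root poppy: left subtree has 0 nodes { }, right has 1 {kale}.
      Root cedar: left subtree has 0 nodes { }, right has 1 {lime}.
  Root elm: left subtree has 1 node {rye}, right has 2 {bay, plum}.
    Root plum: left subtree has 1 node {bay}, right has 0 { }.

ash, aster, daisy, yew, poppy, kale, reed, cedar, lime, elm, rye, plum, bay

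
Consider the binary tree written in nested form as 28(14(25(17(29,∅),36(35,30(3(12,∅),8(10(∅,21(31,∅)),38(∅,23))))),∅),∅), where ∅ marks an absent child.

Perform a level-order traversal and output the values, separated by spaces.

Level-order visits nodes level by level from the root, left to right within each level.
Level 0: 28
Level 1: 14
Level 2: 25
Level 3: 17, 36
Level 4: 29, 35, 30
Level 5: 3, 8
Level 6: 12, 10, 38
Level 7: 21, 23
Level 8: 31

28 14 25 17 36 29 35 30 3 8 12 10 38 21 23 31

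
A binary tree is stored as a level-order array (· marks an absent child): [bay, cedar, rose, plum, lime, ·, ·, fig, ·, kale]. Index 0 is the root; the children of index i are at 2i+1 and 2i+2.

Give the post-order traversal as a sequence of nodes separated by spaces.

fig plum kale lime cedar rose bay

Post-order visits the left subtree, then the right subtree, then the node.
At bay: go left to cedar.
  At cedar: go left to plum.
    At plum: go left to fig.
      fig is a leaf — visit fig.
    At plum: no right child.
    Visit plum.
  At cedar: go right to lime.
    At lime: go left to kale.
      kale is a leaf — visit kale.
    At lime: no right child.
    Visit lime.
  Visit cedar.
At bay: go right to rose.
  rose is a leaf — visit rose.
Visit bay.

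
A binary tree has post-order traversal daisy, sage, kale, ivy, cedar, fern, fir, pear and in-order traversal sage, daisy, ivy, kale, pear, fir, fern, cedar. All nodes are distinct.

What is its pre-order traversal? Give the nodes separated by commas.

The last element of post-order is the root; it splits in-order into left and right subtrees.
Root pear: left subtree has 4 nodes {sage, daisy, ivy, kale}, right has 3 {fir, fern, cedar}.
  Root ivy: left subtree has 2 nodes {sage, daisy}, right has 1 {kale}.
    Root sage: left subtree has 0 nodes { }, right has 1 {daisy}.
  Root fir: left subtree has 0 nodes { }, right has 2 {fern, cedar}.
    Root fern: left subtree has 0 nodes { }, right has 1 {cedar}.

pear, ivy, sage, daisy, kale, fir, fern, cedar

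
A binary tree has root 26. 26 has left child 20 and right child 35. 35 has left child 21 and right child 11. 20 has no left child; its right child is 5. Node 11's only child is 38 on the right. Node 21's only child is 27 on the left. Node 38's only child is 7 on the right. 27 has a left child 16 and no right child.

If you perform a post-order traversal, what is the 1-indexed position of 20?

Post-order visits the left subtree, then the right subtree, then the node.
At 26: go left to 20.
  At 20: no left child.
  At 20: go right to 5.
    5 is a leaf — visit 5.
  Visit 20.
At 26: go right to 35.
  At 35: go left to 21.
    At 21: go left to 27.
      At 27: go left to 16.
        16 is a leaf — visit 16.
      At 27: no right child.
      Visit 27.
    At 21: no right child.
    Visit 21.
  At 35: go right to 11.
    At 11: no left child.
    At 11: go right to 38.
      At 38: no left child.
      At 38: go right to 7.
        7 is a leaf — visit 7.
      Visit 38.
    Visit 11.
  Visit 35.
Visit 26.
Full post-order sequence: 5, 20, 16, 27, 21, 7, 38, 11, 35, 26.

2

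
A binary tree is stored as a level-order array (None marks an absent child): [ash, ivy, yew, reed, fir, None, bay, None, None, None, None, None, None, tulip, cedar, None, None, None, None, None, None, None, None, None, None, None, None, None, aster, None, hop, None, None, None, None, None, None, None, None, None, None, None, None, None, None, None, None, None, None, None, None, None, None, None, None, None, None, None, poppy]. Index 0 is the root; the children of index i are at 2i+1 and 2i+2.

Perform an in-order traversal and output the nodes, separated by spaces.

In-order visits the left subtree, then the node, then the right subtree.
At ash: go left to ivy.
  At ivy: go left to reed.
    reed is a leaf — visit reed.
  Visit ivy.
  At ivy: go right to fir.
    fir is a leaf — visit fir.
Visit ash.
At ash: go right to yew.
  At yew: no left child.
  Visit yew.
  At yew: go right to bay.
    At bay: go left to tulip.
      At tulip: no left child.
      Visit tulip.
      At tulip: go right to aster.
        At aster: no left child.
        Visit aster.
        At aster: go right to poppy.
          poppy is a leaf — visit poppy.
    Visit bay.
    At bay: go right to cedar.
      At cedar: no left child.
      Visit cedar.
      At cedar: go right to hop.
        hop is a leaf — visit hop.

reed ivy fir ash yew tulip aster poppy bay cedar hop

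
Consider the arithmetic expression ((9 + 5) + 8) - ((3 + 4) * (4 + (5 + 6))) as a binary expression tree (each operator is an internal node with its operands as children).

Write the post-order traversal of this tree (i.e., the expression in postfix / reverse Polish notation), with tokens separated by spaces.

Post-order on an expression tree gives postfix notation: for each operator, emit left operand, right operand, then the operator.

9 5 + 8 + 3 4 + 4 5 6 + + * -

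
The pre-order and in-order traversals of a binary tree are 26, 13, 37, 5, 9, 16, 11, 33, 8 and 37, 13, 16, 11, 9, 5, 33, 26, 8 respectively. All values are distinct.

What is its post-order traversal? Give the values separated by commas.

The first element of pre-order is the root; it splits in-order into left and right subtrees.
Root 26: left subtree has 7 nodes {37, 13, 16, 11, 9, 5, 33}, right has 1 {8}.
  Root 13: left subtree has 1 node {37}, right has 5 {16, 11, 9, 5, 33}.
    Root 5: left subtree has 3 nodes {16, 11, 9}, right has 1 {33}.
      Root 9: left subtree has 2 nodes {16, 11}, right has 0 { }.
        Root 16: left subtree has 0 nodes { }, right has 1 {11}.

37, 11, 16, 9, 33, 5, 13, 8, 26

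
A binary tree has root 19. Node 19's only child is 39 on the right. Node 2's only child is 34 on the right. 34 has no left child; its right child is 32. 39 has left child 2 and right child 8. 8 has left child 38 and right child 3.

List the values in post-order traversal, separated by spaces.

32 34 2 38 3 8 39 19

Post-order visits the left subtree, then the right subtree, then the node.
At 19: no left child.
At 19: go right to 39.
  At 39: go left to 2.
    At 2: no left child.
    At 2: go right to 34.
      At 34: no left child.
      At 34: go right to 32.
        32 is a leaf — visit 32.
      Visit 34.
    Visit 2.
  At 39: go right to 8.
    At 8: go left to 38.
      38 is a leaf — visit 38.
    At 8: go right to 3.
      3 is a leaf — visit 3.
    Visit 8.
  Visit 39.
Visit 19.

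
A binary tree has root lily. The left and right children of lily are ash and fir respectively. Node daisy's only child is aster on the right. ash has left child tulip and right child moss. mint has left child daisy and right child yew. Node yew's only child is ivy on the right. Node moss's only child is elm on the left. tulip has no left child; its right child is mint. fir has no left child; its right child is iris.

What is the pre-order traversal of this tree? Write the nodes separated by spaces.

lily ash tulip mint daisy aster yew ivy moss elm fir iris

Pre-order visits the node, then its left subtree, then its right subtree.
Visit lily.
At lily: go left to ash.
  Visit ash.
  At ash: go left to tulip.
    Visit tulip.
    At tulip: no left child.
    At tulip: go right to mint.
      Visit mint.
      At mint: go left to daisy.
        Visit daisy.
        At daisy: no left child.
        At daisy: go right to aster.
          aster is a leaf — visit aster.
      At mint: go right to yew.
        Visit yew.
        At yew: no left child.
        At yew: go right to ivy.
          ivy is a leaf — visit ivy.
  At ash: go right to moss.
    Visit moss.
    At moss: go left to elm.
      elm is a leaf — visit elm.
    At moss: no right child.
At lily: go right to fir.
  Visit fir.
  At fir: no left child.
  At fir: go right to iris.
    iris is a leaf — visit iris.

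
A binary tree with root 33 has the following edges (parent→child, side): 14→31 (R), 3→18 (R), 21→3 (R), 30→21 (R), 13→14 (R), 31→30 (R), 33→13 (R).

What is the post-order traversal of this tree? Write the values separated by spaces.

18 3 21 30 31 14 13 33

Post-order visits the left subtree, then the right subtree, then the node.
At 33: no left child.
At 33: go right to 13.
  At 13: no left child.
  At 13: go right to 14.
    At 14: no left child.
    At 14: go right to 31.
      At 31: no left child.
      At 31: go right to 30.
        At 30: no left child.
        At 30: go right to 21.
          At 21: no left child.
          At 21: go right to 3.
            At 3: no left child.
            At 3: go right to 18.
              18 is a leaf — visit 18.
            Visit 3.
          Visit 21.
        Visit 30.
      Visit 31.
    Visit 14.
  Visit 13.
Visit 33.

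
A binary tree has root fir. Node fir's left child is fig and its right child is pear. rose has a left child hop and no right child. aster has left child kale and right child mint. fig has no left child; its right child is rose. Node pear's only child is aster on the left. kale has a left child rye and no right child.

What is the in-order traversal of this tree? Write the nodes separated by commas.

In-order visits the left subtree, then the node, then the right subtree.
At fir: go left to fig.
  At fig: no left child.
  Visit fig.
  At fig: go right to rose.
    At rose: go left to hop.
      hop is a leaf — visit hop.
    Visit rose.
    At rose: no right child.
Visit fir.
At fir: go right to pear.
  At pear: go left to aster.
    At aster: go left to kale.
      At kale: go left to rye.
        rye is a leaf — visit rye.
      Visit kale.
      At kale: no right child.
    Visit aster.
    At aster: go right to mint.
      mint is a leaf — visit mint.
  Visit pear.
  At pear: no right child.

fig, hop, rose, fir, rye, kale, aster, mint, pear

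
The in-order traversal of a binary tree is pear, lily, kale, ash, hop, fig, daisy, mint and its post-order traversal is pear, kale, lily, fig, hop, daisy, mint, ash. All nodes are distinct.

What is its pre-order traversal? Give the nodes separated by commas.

The last element of post-order is the root; it splits in-order into left and right subtrees.
Root ash: left subtree has 3 nodes {pear, lily, kale}, right has 4 {hop, fig, daisy, mint}.
  Root lily: left subtree has 1 node {pear}, right has 1 {kale}.
  Root mint: left subtree has 3 nodes {hop, fig, daisy}, right has 0 { }.
    Root daisy: left subtree has 2 nodes {hop, fig}, right has 0 { }.
      Root hop: left subtree has 0 nodes { }, right has 1 {fig}.

ash, lily, pear, kale, mint, daisy, hop, fig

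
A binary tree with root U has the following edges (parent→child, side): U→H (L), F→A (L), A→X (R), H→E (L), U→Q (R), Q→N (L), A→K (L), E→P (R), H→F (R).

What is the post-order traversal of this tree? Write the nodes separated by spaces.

Post-order visits the left subtree, then the right subtree, then the node.
At U: go left to H.
  At H: go left to E.
    At E: no left child.
    At E: go right to P.
      P is a leaf — visit P.
    Visit E.
  At H: go right to F.
    At F: go left to A.
      At A: go left to K.
        K is a leaf — visit K.
      At A: go right to X.
        X is a leaf — visit X.
      Visit A.
    At F: no right child.
    Visit F.
  Visit H.
At U: go right to Q.
  At Q: go left to N.
    N is a leaf — visit N.
  At Q: no right child.
  Visit Q.
Visit U.

P E K X A F H N Q U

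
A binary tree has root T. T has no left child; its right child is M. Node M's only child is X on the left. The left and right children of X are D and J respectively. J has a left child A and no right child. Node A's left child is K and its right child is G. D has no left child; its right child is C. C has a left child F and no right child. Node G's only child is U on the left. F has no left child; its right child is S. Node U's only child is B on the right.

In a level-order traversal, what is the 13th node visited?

Level-order visits nodes level by level from the root, left to right within each level.
Level 0: T
Level 1: M
Level 2: X
Level 3: D, J
Level 4: C, A
Level 5: F, K, G
Level 6: S, U
Level 7: B
Full level-order sequence: T, M, X, D, J, C, A, F, K, G, S, U, B.

B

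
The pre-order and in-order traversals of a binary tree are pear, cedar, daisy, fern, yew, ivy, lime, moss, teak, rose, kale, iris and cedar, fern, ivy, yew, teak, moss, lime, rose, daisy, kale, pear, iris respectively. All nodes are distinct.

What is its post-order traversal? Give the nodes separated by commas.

ivy, teak, moss, rose, lime, yew, fern, kale, daisy, cedar, iris, pear

The first element of pre-order is the root; it splits in-order into left and right subtrees.
Root pear: left subtree has 10 nodes {cedar, fern, ivy, yew, teak, moss, lime, rose, daisy, kale}, right has 1 {iris}.
  Root cedar: left subtree has 0 nodes { }, right has 9 {fern, ivy, yew, teak, moss, lime, rose, daisy, kale}.
    Root daisy: left subtree has 7 nodes {fern, ivy, yew, teak, moss, lime, rose}, right has 1 {kale}.
      Root fern: left subtree has 0 nodes { }, right has 6 {ivy, yew, teak, moss, lime, rose}.
        Root yew: left subtree has 1 node {ivy}, right has 4 {teak, moss, lime, rose}.
          Root lime: left subtree has 2 nodes {teak, moss}, right has 1 {rose}.
            Root moss: left subtree has 1 node {teak}, right has 0 { }.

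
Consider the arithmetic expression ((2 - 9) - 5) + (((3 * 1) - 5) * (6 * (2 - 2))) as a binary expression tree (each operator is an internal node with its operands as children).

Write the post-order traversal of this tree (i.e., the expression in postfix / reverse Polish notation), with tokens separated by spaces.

2 9 - 5 - 3 1 * 5 - 6 2 2 - * * +

Post-order on an expression tree gives postfix notation: for each operator, emit left operand, right operand, then the operator.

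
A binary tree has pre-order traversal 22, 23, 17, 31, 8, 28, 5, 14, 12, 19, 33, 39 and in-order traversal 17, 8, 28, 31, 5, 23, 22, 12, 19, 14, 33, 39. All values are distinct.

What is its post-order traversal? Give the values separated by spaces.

The first element of pre-order is the root; it splits in-order into left and right subtrees.
Root 22: left subtree has 6 nodes {17, 8, 28, 31, 5, 23}, right has 5 {12, 19, 14, 33, 39}.
  Root 23: left subtree has 5 nodes {17, 8, 28, 31, 5}, right has 0 { }.
    Root 17: left subtree has 0 nodes { }, right has 4 {8, 28, 31, 5}.
      Root 31: left subtree has 2 nodes {8, 28}, right has 1 {5}.
        Root 8: left subtree has 0 nodes { }, right has 1 {28}.
  Root 14: left subtree has 2 nodes {12, 19}, right has 2 {33, 39}.
    Root 12: left subtree has 0 nodes { }, right has 1 {19}.
    Root 33: left subtree has 0 nodes { }, right has 1 {39}.

28 8 5 31 17 23 19 12 39 33 14 22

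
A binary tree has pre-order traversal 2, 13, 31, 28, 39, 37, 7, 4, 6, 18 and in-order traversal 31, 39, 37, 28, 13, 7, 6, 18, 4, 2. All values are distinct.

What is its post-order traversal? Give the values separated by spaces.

37 39 28 31 18 6 4 7 13 2

The first element of pre-order is the root; it splits in-order into left and right subtrees.
Root 2: left subtree has 9 nodes {31, 39, 37, 28, 13, 7, 6, 18, 4}, right has 0 { }.
  Root 13: left subtree has 4 nodes {31, 39, 37, 28}, right has 4 {7, 6, 18, 4}.
    Root 31: left subtree has 0 nodes { }, right has 3 {39, 37, 28}.
      Root 28: left subtree has 2 nodes {39, 37}, right has 0 { }.
        Root 39: left subtree has 0 nodes { }, right has 1 {37}.
    Root 7: left subtree has 0 nodes { }, right has 3 {6, 18, 4}.
      Root 4: left subtree has 2 nodes {6, 18}, right has 0 { }.
        Root 6: left subtree has 0 nodes { }, right has 1 {18}.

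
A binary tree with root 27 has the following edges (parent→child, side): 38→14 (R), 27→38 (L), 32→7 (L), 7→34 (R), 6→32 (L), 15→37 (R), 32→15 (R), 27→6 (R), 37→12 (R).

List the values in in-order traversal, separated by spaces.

In-order visits the left subtree, then the node, then the right subtree.
At 27: go left to 38.
  At 38: no left child.
  Visit 38.
  At 38: go right to 14.
    14 is a leaf — visit 14.
Visit 27.
At 27: go right to 6.
  At 6: go left to 32.
    At 32: go left to 7.
      At 7: no left child.
      Visit 7.
      At 7: go right to 34.
        34 is a leaf — visit 34.
    Visit 32.
    At 32: go right to 15.
      At 15: no left child.
      Visit 15.
      At 15: go right to 37.
        At 37: no left child.
        Visit 37.
        At 37: go right to 12.
          12 is a leaf — visit 12.
  Visit 6.
  At 6: no right child.

38 14 27 7 34 32 15 37 12 6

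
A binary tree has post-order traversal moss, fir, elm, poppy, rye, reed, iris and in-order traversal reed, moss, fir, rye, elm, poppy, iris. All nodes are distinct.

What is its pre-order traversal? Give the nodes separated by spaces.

The last element of post-order is the root; it splits in-order into left and right subtrees.
Root iris: left subtree has 6 nodes {reed, moss, fir, rye, elm, poppy}, right has 0 { }.
  Root reed: left subtree has 0 nodes { }, right has 5 {moss, fir, rye, elm, poppy}.
    Root rye: left subtree has 2 nodes {moss, fir}, right has 2 {elm, poppy}.
      Root fir: left subtree has 1 node {moss}, right has 0 { }.
      Root poppy: left subtree has 1 node {elm}, right has 0 { }.

iris reed rye fir moss poppy elm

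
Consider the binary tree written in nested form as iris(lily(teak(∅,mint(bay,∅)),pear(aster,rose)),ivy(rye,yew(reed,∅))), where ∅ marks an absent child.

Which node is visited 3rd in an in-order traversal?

mint

In-order visits the left subtree, then the node, then the right subtree.
At iris: go left to lily.
  At lily: go left to teak.
    At teak: no left child.
    Visit teak.
    At teak: go right to mint.
      At mint: go left to bay.
        bay is a leaf — visit bay.
      Visit mint.
      At mint: no right child.
  Visit lily.
  At lily: go right to pear.
    At pear: go left to aster.
      aster is a leaf — visit aster.
    Visit pear.
    At pear: go right to rose.
      rose is a leaf — visit rose.
Visit iris.
At iris: go right to ivy.
  At ivy: go left to rye.
    rye is a leaf — visit rye.
  Visit ivy.
  At ivy: go right to yew.
    At yew: go left to reed.
      reed is a leaf — visit reed.
    Visit yew.
    At yew: no right child.
Full in-order sequence: teak, bay, mint, lily, aster, pear, rose, iris, rye, ivy, reed, yew.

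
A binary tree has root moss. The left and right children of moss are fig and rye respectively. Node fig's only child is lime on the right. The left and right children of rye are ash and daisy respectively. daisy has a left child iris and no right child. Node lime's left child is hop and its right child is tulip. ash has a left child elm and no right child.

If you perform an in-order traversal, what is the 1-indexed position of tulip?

4

In-order visits the left subtree, then the node, then the right subtree.
At moss: go left to fig.
  At fig: no left child.
  Visit fig.
  At fig: go right to lime.
    At lime: go left to hop.
      hop is a leaf — visit hop.
    Visit lime.
    At lime: go right to tulip.
      tulip is a leaf — visit tulip.
Visit moss.
At moss: go right to rye.
  At rye: go left to ash.
    At ash: go left to elm.
      elm is a leaf — visit elm.
    Visit ash.
    At ash: no right child.
  Visit rye.
  At rye: go right to daisy.
    At daisy: go left to iris.
      iris is a leaf — visit iris.
    Visit daisy.
    At daisy: no right child.
Full in-order sequence: fig, hop, lime, tulip, moss, elm, ash, rye, iris, daisy.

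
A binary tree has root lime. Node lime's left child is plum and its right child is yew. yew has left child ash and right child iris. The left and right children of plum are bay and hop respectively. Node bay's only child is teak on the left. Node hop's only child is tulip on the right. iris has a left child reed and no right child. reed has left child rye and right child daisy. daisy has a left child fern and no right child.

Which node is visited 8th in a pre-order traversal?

ash

Pre-order visits the node, then its left subtree, then its right subtree.
Visit lime.
At lime: go left to plum.
  Visit plum.
  At plum: go left to bay.
    Visit bay.
    At bay: go left to teak.
      teak is a leaf — visit teak.
    At bay: no right child.
  At plum: go right to hop.
    Visit hop.
    At hop: no left child.
    At hop: go right to tulip.
      tulip is a leaf — visit tulip.
At lime: go right to yew.
  Visit yew.
  At yew: go left to ash.
    ash is a leaf — visit ash.
  At yew: go right to iris.
    Visit iris.
    At iris: go left to reed.
      Visit reed.
      At reed: go left to rye.
        rye is a leaf — visit rye.
      At reed: go right to daisy.
        Visit daisy.
        At daisy: go left to fern.
          fern is a leaf — visit fern.
        At daisy: no right child.
    At iris: no right child.
Full pre-order sequence: lime, plum, bay, teak, hop, tulip, yew, ash, iris, reed, rye, daisy, fern.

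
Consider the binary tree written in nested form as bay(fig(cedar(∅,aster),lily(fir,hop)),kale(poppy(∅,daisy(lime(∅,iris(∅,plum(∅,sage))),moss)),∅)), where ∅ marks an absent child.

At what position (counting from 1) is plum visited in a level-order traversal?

14

Level-order visits nodes level by level from the root, left to right within each level.
Level 0: bay
Level 1: fig, kale
Level 2: cedar, lily, poppy
Level 3: aster, fir, hop, daisy
Level 4: lime, moss
Level 5: iris
Level 6: plum
Level 7: sage
Full level-order sequence: bay, fig, kale, cedar, lily, poppy, aster, fir, hop, daisy, lime, moss, iris, plum, sage.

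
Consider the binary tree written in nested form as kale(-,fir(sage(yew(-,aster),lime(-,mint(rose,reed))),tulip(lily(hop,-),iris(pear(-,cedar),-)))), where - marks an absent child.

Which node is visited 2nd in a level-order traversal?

Level-order visits nodes level by level from the root, left to right within each level.
Level 0: kale
Level 1: fir
Level 2: sage, tulip
Level 3: yew, lime, lily, iris
Level 4: aster, mint, hop, pear
Level 5: rose, reed, cedar
Full level-order sequence: kale, fir, sage, tulip, yew, lime, lily, iris, aster, mint, hop, pear, rose, reed, cedar.

fir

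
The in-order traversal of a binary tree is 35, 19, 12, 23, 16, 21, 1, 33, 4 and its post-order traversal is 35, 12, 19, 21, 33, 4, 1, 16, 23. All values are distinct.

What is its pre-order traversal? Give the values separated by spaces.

The last element of post-order is the root; it splits in-order into left and right subtrees.
Root 23: left subtree has 3 nodes {35, 19, 12}, right has 5 {16, 21, 1, 33, 4}.
  Root 19: left subtree has 1 node {35}, right has 1 {12}.
  Root 16: left subtree has 0 nodes { }, right has 4 {21, 1, 33, 4}.
    Root 1: left subtree has 1 node {21}, right has 2 {33, 4}.
      Root 4: left subtree has 1 node {33}, right has 0 { }.

23 19 35 12 16 1 21 4 33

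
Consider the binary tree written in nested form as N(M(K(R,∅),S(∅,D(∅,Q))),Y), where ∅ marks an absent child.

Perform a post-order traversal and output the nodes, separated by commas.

Post-order visits the left subtree, then the right subtree, then the node.
At N: go left to M.
  At M: go left to K.
    At K: go left to R.
      R is a leaf — visit R.
    At K: no right child.
    Visit K.
  At M: go right to S.
    At S: no left child.
    At S: go right to D.
      At D: no left child.
      At D: go right to Q.
        Q is a leaf — visit Q.
      Visit D.
    Visit S.
  Visit M.
At N: go right to Y.
  Y is a leaf — visit Y.
Visit N.

R, K, Q, D, S, M, Y, N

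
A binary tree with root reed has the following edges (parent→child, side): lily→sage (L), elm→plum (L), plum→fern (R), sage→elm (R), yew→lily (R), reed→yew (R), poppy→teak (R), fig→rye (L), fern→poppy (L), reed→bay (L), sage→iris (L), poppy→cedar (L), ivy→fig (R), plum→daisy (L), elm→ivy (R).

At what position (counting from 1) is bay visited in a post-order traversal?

1

Post-order visits the left subtree, then the right subtree, then the node.
At reed: go left to bay.
  bay is a leaf — visit bay.
At reed: go right to yew.
  At yew: no left child.
  At yew: go right to lily.
    At lily: go left to sage.
      At sage: go left to iris.
        iris is a leaf — visit iris.
      At sage: go right to elm.
        At elm: go left to plum.
          At plum: go left to daisy.
            daisy is a leaf — visit daisy.
          At plum: go right to fern.
            At fern: go left to poppy.
              At poppy: go left to cedar.
                cedar is a leaf — visit cedar.
              At poppy: go right to teak.
                teak is a leaf — visit teak.
              Visit poppy.
            At fern: no right child.
            Visit fern.
          Visit plum.
        At elm: go right to ivy.
          At ivy: no left child.
          At ivy: go right to fig.
            At fig: go left to rye.
              rye is a leaf — visit rye.
            At fig: no right child.
            Visit fig.
          Visit ivy.
        Visit elm.
      Visit sage.
    At lily: no right child.
    Visit lily.
  Visit yew.
Visit reed.
Full post-order sequence: bay, iris, daisy, cedar, teak, poppy, fern, plum, rye, fig, ivy, elm, sage, lily, yew, reed.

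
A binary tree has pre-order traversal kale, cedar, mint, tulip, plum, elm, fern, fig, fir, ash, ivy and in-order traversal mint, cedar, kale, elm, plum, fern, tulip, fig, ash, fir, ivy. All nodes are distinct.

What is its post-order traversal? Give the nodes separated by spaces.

The first element of pre-order is the root; it splits in-order into left and right subtrees.
Root kale: left subtree has 2 nodes {mint, cedar}, right has 8 {elm, plum, fern, tulip, fig, ash, fir, ivy}.
  Root cedar: left subtree has 1 node {mint}, right has 0 { }.
  Root tulip: left subtree has 3 nodes {elm, plum, fern}, right has 4 {fig, ash, fir, ivy}.
    Root plum: left subtree has 1 node {elm}, right has 1 {fern}.
    Root fig: left subtree has 0 nodes { }, right has 3 {ash, fir, ivy}.
      Root fir: left subtree has 1 node {ash}, right has 1 {ivy}.

mint cedar elm fern plum ash ivy fir fig tulip kale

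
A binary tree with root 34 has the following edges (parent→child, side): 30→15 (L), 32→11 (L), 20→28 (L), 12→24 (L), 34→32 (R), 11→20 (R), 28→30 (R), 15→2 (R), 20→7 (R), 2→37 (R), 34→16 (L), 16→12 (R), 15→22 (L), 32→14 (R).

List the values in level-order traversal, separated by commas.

Level-order visits nodes level by level from the root, left to right within each level.
Level 0: 34
Level 1: 16, 32
Level 2: 12, 11, 14
Level 3: 24, 20
Level 4: 28, 7
Level 5: 30
Level 6: 15
Level 7: 22, 2
Level 8: 37

34, 16, 32, 12, 11, 14, 24, 20, 28, 7, 30, 15, 22, 2, 37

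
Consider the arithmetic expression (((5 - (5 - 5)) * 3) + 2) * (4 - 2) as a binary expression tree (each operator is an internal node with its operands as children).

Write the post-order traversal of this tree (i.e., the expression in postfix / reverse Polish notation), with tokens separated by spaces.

Post-order on an expression tree gives postfix notation: for each operator, emit left operand, right operand, then the operator.

5 5 5 - - 3 * 2 + 4 2 - *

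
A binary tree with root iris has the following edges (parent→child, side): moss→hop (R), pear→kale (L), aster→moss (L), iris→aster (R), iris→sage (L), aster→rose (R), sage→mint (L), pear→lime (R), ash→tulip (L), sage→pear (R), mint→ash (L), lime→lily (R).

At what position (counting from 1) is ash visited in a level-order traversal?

Level-order visits nodes level by level from the root, left to right within each level.
Level 0: iris
Level 1: sage, aster
Level 2: mint, pear, moss, rose
Level 3: ash, kale, lime, hop
Level 4: tulip, lily
Full level-order sequence: iris, sage, aster, mint, pear, moss, rose, ash, kale, lime, hop, tulip, lily.

8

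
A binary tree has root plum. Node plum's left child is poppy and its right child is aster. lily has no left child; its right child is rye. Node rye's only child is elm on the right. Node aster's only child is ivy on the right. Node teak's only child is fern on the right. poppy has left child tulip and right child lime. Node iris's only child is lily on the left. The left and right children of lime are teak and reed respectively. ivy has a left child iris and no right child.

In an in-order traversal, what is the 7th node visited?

plum

In-order visits the left subtree, then the node, then the right subtree.
At plum: go left to poppy.
  At poppy: go left to tulip.
    tulip is a leaf — visit tulip.
  Visit poppy.
  At poppy: go right to lime.
    At lime: go left to teak.
      At teak: no left child.
      Visit teak.
      At teak: go right to fern.
        fern is a leaf — visit fern.
    Visit lime.
    At lime: go right to reed.
      reed is a leaf — visit reed.
Visit plum.
At plum: go right to aster.
  At aster: no left child.
  Visit aster.
  At aster: go right to ivy.
    At ivy: go left to iris.
      At iris: go left to lily.
        At lily: no left child.
        Visit lily.
        At lily: go right to rye.
          At rye: no left child.
          Visit rye.
          At rye: go right to elm.
            elm is a leaf — visit elm.
      Visit iris.
      At iris: no right child.
    Visit ivy.
    At ivy: no right child.
Full in-order sequence: tulip, poppy, teak, fern, lime, reed, plum, aster, lily, rye, elm, iris, ivy.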